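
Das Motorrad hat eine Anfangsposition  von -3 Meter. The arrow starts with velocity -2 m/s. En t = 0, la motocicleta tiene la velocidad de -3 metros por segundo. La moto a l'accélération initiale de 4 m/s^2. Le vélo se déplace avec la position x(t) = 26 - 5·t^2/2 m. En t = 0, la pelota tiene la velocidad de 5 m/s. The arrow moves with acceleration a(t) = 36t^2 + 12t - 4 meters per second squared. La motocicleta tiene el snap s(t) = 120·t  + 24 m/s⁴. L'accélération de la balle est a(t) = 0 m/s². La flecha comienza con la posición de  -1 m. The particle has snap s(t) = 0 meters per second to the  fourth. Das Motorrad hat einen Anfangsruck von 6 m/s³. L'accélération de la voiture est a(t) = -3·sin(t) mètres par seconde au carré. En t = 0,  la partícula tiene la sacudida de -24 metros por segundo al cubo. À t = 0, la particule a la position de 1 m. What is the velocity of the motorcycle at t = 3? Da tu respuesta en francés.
Nous devons intégrer notre équation du snap s(t) = 120·t + 24 3 fois. En intégrant le snap et en utilisant la condition initiale j(0) = 6, nous obtenons j(t) = 60·t^2 + 24·t + 6. En prenant ∫j(t)dt et en appliquant a(0) = 4, nous trouvons a(t) = 20·t^3 + 12·t^2 + 6·t + 4. L'intégrale de l'accélération est la vitesse. En utilisant v(0) = -3, nous obtenons v(t) = 5·t^4 + 4·t^3 + 3·t^2 + 4·t - 3. En utilisant v(t) = 5·t^4 + 4·t^3 + 3·t^2 + 4·t - 3 et en substituant t = 3, nous trouvons v = 549.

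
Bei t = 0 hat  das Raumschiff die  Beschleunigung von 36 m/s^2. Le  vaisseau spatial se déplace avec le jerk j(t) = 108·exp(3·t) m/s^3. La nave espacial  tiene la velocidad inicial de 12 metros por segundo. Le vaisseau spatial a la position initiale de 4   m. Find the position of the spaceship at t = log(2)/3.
To find the answer, we compute 3 antiderivatives of j(t) = 108·exp(3·t). Finding the integral of j(t) and using a(0) = 36: a(t) = 36·exp(3·t). The antiderivative of acceleration is velocity. Using v(0) = 12, we get v(t) = 12·exp(3·t). Taking ∫v(t)dt and applying x(0) = 4, we find x(t) = 4·exp(3·t). From the given position equation x(t) = 4·exp(3·t), we substitute t = log(2)/3 to get x = 8.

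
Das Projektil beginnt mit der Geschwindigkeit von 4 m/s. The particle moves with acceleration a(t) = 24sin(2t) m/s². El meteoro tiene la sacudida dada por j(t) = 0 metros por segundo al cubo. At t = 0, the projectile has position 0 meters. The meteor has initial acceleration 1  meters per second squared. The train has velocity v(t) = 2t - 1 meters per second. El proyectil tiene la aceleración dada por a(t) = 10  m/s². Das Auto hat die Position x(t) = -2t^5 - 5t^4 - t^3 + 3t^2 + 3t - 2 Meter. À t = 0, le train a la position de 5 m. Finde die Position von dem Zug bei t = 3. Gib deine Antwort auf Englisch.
To solve this, we need to take 1 antiderivative of our velocity equation v(t) = 2·t - 1. The integral of velocity is position. Using x(0) = 5, we get x(t) = t^2 - t + 5. We have position x(t) = t^2 - t + 5. Substituting t = 3: x(3) = 11.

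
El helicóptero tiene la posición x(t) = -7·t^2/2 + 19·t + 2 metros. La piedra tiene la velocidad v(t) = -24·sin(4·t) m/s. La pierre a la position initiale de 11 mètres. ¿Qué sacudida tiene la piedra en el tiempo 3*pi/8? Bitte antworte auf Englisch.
We must differentiate our velocity equation v(t) = -24·sin(4·t) 2 times. Taking d/dt of v(t), we find a(t) = -96·cos(4·t). Differentiating acceleration, we get jerk: j(t) = 384·sin(4·t). We have jerk j(t) = 384·sin(4·t). Substituting t = 3*pi/8: j(3*pi/8) = -384.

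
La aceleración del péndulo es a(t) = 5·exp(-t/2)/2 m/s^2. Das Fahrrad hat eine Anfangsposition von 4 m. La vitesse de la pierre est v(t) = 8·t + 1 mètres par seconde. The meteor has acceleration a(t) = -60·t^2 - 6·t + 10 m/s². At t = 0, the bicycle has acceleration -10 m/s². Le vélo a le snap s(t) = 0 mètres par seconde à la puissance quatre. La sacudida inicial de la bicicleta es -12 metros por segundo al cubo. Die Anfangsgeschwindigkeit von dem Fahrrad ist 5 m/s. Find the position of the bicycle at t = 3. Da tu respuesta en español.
Partiendo del snap s(t) = 0, tomamos 4 antiderivadas. Tomando ∫s(t)dt y aplicando j(0) = -12, encontramos j(t) = -12. Integrando la sacudida y usando la condición inicial a(0) = -10, obtenemos a(t) = -12·t - 10. La antiderivada de la aceleración, con v(0) = 5, da la velocidad: v(t) = -6·t^2 - 10·t + 5. Tomando ∫v(t)dt y aplicando x(0) = 4, encontramos x(t) = -2·t^3 - 5·t^2 + 5·t + 4. Usando x(t) = -2·t^3 - 5·t^2 + 5·t + 4 y sustituyendo t = 3, encontramos x = -80.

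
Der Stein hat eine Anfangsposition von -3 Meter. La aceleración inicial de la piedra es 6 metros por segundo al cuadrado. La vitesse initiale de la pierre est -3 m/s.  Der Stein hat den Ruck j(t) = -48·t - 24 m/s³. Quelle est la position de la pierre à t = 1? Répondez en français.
Nous devons trouver la primitive de notre équation du jerk j(t) = -48·t - 24 3 fois. En prenant ∫j(t)dt et en appliquant a(0) = 6, nous trouvons a(t) = -24·t^2 - 24·t + 6. En prenant ∫a(t)dt et en appliquant v(0) = -3, nous trouvons v(t) = -8·t^3 - 12·t^2 + 6·t - 3. L'intégrale de la vitesse, avec x(0) = -3, donne la position: x(t) = -2·t^4 - 4·t^3 + 3·t^2 - 3·t - 3. Nous avons la position x(t) = -2·t^4 - 4·t^3 + 3·t^2 - 3·t - 3. En substituant t = 1: x(1) = -9.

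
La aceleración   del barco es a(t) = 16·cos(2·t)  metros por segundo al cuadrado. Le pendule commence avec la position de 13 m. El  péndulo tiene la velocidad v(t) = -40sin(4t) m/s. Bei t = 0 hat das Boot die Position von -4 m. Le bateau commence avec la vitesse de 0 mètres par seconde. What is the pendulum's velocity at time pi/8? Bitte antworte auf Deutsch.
Wir haben die Geschwindigkeit v(t) = -40·sin(4·t). Durch Einsetzen von t = pi/8: v(pi/8) = -40.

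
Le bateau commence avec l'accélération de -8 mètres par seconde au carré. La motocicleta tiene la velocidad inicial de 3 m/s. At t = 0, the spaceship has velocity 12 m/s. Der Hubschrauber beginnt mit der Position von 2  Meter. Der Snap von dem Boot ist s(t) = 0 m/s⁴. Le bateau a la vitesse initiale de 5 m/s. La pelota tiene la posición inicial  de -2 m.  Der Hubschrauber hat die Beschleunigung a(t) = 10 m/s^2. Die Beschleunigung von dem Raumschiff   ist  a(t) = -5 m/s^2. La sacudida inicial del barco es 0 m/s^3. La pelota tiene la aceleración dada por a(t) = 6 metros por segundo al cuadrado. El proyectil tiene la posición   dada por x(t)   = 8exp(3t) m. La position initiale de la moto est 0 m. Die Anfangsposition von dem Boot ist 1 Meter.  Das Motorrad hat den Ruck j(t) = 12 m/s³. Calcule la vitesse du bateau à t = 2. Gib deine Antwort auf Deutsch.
Wir müssen das Integral unserer Gleichung für den Snap s(t) = 0 3-mal finden. Die Stammfunktion von dem Snap, mit j(0) = 0, ergibt den Ruck: j(t) = 0. Durch Integration von dem Ruck und Verwendung der Anfangsbedingung a(0) = -8, erhalten wir a(t) = -8. Mit ∫a(t)dt und Anwendung von v(0) = 5, finden wir v(t) = 5 - 8·t. Mit v(t) = 5 - 8·t und Einsetzen von t = 2, finden wir v = -11.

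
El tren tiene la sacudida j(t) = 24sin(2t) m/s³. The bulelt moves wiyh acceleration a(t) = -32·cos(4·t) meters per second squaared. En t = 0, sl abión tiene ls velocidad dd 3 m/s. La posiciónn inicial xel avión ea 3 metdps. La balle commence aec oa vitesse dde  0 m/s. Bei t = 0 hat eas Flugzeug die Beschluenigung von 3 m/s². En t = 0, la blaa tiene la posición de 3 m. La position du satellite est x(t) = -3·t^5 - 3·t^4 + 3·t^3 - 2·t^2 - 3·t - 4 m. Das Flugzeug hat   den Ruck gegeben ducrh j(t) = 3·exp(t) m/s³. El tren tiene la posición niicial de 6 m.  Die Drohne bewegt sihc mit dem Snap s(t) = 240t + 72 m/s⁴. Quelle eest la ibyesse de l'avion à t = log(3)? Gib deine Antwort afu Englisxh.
We need to integrate our jerk equation j(t) = 3·exp(t) 2 times. Finding the integral of j(t) and using a(0) = 3: a(t) = 3·exp(t). Integrating acceleration and using the initial condition v(0) = 3, we get v(t) = 3·exp(t). From the given velocity equation v(t) = 3·exp(t), we substitute t = log(3) to get v = 9.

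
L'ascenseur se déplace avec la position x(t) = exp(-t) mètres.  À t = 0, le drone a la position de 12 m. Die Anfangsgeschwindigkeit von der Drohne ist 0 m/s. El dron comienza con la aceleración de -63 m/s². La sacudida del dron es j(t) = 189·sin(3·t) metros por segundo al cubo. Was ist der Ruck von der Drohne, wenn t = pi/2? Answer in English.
We have jerk j(t) = 189·sin(3·t). Substituting t = pi/2: j(pi/2) = -189.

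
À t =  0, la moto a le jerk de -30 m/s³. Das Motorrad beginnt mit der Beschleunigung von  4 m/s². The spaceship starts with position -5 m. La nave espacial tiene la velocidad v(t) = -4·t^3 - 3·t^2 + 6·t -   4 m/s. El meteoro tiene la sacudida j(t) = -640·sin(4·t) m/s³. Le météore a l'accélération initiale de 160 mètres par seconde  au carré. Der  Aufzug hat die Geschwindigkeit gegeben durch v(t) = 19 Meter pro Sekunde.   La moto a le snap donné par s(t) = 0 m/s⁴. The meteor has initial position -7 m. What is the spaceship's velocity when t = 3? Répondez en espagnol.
Usando v(t) = -4·t^3 - 3·t^2 + 6·t - 4 y sustituyendo t = 3, encontramos v = -121.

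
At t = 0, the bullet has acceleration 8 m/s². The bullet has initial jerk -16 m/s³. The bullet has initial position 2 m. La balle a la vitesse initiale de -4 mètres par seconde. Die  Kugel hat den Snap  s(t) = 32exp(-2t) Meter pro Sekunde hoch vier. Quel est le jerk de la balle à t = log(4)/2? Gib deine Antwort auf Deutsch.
Wir müssen unsere Gleichung für den Snap s(t) = 32·exp(-2·t) 1-mal integrieren. Mit ∫s(t)dt und Anwendung von j(0) = -16, finden wir j(t) = -16·exp(-2·t). Mit j(t) = -16·exp(-2·t) und Einsetzen von t = log(4)/2, finden wir j = -4.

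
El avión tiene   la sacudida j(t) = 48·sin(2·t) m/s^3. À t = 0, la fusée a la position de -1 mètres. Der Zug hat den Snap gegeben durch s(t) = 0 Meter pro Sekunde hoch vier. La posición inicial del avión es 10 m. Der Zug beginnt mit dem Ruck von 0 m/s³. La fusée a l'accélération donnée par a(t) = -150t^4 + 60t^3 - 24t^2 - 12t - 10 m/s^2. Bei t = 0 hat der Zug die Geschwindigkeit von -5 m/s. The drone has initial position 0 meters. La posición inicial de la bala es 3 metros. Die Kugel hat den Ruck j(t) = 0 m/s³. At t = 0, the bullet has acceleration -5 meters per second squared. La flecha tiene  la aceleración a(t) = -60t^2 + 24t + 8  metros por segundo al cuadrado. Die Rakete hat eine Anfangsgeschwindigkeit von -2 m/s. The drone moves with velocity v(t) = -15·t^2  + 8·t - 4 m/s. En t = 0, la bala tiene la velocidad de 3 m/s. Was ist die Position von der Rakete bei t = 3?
Wir müssen unsere Gleichung für die Beschleunigung a(t) = -150·t^4 + 60·t^3 - 24·t^2 - 12·t - 10 2-mal integrieren. Die Stammfunktion von der Beschleunigung, mit v(0) = -2, ergibt die Geschwindigkeit: v(t) = -30·t^5 + 15·t^4 - 8·t^3 - 6·t^2 - 10·t - 2. Mit ∫v(t)dt und Anwendung von x(0) = -1, finden wir x(t) = -5·t^6 + 3·t^5 - 2·t^4 - 2·t^3 - 5·t^2 - 2·t - 1. Mit x(t) = -5·t^6 + 3·t^5 - 2·t^4 - 2·t^3 - 5·t^2 - 2·t - 1 und Einsetzen von t = 3, finden wir x = -3184.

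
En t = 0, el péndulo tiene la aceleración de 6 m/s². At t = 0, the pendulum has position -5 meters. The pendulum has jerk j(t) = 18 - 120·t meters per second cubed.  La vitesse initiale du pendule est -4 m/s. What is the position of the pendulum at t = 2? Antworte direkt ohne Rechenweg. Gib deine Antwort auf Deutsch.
x(2) = -57.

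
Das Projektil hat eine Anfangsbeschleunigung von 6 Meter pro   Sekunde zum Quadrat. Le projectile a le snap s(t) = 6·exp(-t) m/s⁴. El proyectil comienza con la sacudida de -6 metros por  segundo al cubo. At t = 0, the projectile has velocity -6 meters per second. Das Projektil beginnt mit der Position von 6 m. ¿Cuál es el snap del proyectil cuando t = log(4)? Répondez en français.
Nous avons le snap s(t) = 6·exp(-t). En substituant t = log(4): s(log(4)) = 3/2.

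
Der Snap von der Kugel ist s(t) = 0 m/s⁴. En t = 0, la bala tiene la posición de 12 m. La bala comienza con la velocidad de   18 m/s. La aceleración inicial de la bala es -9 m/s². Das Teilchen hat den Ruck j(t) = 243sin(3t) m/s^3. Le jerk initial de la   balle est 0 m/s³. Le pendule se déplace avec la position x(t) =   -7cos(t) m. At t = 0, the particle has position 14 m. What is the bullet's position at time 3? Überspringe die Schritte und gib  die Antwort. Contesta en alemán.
Die Position bei t = 3 ist x = 51/2.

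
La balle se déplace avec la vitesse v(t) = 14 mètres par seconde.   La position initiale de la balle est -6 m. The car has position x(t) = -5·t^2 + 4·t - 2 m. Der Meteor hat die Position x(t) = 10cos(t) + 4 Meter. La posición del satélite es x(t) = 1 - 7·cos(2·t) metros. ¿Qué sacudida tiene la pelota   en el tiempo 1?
Partiendo de la velocidad v(t) = 14, tomamos 2 derivadas. La derivada de la velocidad da la aceleración: a(t) = 0. La derivada de la aceleración da la sacudida: j(t) = 0. Tenemos la sacudida j(t) = 0. Sustituyendo t = 1: j(1) = 0.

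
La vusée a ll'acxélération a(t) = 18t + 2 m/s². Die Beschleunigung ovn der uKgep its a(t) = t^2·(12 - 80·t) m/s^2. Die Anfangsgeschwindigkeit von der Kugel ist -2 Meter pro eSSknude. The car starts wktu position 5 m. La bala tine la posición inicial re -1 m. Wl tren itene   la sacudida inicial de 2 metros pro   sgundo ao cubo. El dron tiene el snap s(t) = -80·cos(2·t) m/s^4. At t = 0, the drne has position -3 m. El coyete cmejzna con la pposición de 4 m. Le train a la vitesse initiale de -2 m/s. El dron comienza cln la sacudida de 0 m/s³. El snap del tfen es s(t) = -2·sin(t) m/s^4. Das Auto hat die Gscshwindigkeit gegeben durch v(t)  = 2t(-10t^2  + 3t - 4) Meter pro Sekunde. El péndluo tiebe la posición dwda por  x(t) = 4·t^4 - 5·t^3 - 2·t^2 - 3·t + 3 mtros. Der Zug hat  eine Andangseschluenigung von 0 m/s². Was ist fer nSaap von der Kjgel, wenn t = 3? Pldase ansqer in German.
Um dies zu lösen, müssen wir 2 Ableitungen unserer Gleichung für die Beschleunigung a(t) = t^2·(12 - 80·t) nehmen. Mit d/dt von a(t) finden wir j(t) = -80·t^2 + 2·t·(12 - 80·t). Durch Ableiten von dem Ruck erhalten wir den Snap: s(t) = 24 - 480·t. Aus der Gleichung für den Snap s(t) = 24 - 480·t, setzen wir t = 3 ein und erhalten s = -1416.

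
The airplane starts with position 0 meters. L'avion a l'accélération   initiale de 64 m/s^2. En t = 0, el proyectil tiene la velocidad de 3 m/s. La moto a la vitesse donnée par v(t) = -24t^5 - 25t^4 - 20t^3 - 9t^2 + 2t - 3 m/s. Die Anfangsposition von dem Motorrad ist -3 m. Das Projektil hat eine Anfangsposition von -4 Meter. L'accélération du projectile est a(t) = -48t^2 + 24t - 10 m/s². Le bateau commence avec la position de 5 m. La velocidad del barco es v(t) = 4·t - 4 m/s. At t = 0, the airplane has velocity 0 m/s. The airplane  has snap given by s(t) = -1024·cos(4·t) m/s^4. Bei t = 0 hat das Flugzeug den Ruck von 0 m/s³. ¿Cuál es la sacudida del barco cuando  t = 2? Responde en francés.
En partant de la vitesse v(t) = 4·t - 4, nous prenons 2 dérivées. En prenant d/dt de v(t), nous trouvons a(t) = 4. La dérivée de l'accélération donne le jerk: j(t) = 0. De l'équation du jerk j(t) = 0, nous substituons t = 2 pour obtenir j = 0.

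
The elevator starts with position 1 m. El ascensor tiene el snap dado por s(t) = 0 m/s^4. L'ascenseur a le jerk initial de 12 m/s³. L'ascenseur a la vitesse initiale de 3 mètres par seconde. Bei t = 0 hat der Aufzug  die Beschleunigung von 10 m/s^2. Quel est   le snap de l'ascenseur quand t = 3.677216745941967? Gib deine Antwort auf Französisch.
Nous avons le snap s(t) = 0. En substituant t = 3.677216745941967: s(3.677216745941967) = 0.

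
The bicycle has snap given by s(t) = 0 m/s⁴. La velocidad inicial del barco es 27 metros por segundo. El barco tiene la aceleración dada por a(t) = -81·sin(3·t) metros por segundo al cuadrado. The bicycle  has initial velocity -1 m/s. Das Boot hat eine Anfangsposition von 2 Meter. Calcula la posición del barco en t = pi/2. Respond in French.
Pour résoudre ceci, nous devons prendre 2 intégrales de notre équation de l'accélération a(t) = -81·sin(3·t). L'intégrale de l'accélération, avec v(0) = 27, donne la vitesse: v(t) = 27·cos(3·t). En intégrant la vitesse et en utilisant la condition initiale x(0) = 2, nous obtenons x(t) = 9·sin(3·t) + 2. Nous avons la position x(t) = 9·sin(3·t) + 2. En substituant t = pi/2: x(pi/2) = -7.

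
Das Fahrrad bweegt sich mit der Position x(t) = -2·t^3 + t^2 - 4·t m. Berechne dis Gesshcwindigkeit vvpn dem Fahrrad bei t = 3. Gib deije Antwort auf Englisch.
We must differentiate our position equation x(t) = -2·t^3 + t^2 - 4·t 1 time. Taking d/dt of x(t), we find v(t) = -6·t^2 + 2·t - 4. We have velocity v(t) = -6·t^2 + 2·t - 4. Substituting t = 3: v(3) = -52.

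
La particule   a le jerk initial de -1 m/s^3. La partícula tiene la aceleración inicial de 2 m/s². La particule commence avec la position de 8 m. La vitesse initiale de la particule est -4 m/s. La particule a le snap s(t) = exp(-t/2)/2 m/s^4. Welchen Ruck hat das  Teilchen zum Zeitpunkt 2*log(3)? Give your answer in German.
Wir müssen die Stammfunktion unserer Gleichung für den Snap s(t) = exp(-t/2)/2 1-mal finden. Mit ∫s(t)dt und Anwendung von j(0) = -1, finden wir j(t) = -exp(-t/2). Mit j(t) = -exp(-t/2) und Einsetzen von t = 2*log(3), finden wir j = -1/3.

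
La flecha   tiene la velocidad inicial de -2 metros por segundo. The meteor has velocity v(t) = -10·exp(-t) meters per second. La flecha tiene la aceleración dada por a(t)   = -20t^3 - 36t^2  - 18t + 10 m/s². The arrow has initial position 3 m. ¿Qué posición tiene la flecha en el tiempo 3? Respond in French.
Pour résoudre ceci, nous devons prendre 2 primitives de notre équation de l'accélération a(t) = -20·t^3 - 36·t^2 - 18·t + 10. L'intégrale de l'accélération est la vitesse. En utilisant v(0) = -2, nous obtenons v(t) = -5·t^4 - 12·t^3 - 9·t^2 + 10·t - 2. En intégrant la vitesse et en utilisant la condition initiale x(0) = 3, nous obtenons x(t) = -t^5 - 3·t^4 - 3·t^3 + 5·t^2 - 2·t + 3. De l'équation de la position x(t) = -t^5 - 3·t^4 - 3·t^3 + 5·t^2 - 2·t + 3, nous substituons t = 3 pour obtenir x = -525.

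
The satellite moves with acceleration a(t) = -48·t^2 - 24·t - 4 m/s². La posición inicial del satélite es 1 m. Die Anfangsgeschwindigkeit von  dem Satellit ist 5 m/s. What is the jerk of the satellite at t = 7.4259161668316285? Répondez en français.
En partant de l'accélération a(t) = -48·t^2 - 24·t - 4, nous prenons 1 dérivée. En prenant d/dt de a(t), nous trouvons j(t) = -96·t - 24. De l'équation du jerk j(t) = -96·t - 24, nous substituons t = 7.4259161668316285 pour obtenir j = -736.887952015836.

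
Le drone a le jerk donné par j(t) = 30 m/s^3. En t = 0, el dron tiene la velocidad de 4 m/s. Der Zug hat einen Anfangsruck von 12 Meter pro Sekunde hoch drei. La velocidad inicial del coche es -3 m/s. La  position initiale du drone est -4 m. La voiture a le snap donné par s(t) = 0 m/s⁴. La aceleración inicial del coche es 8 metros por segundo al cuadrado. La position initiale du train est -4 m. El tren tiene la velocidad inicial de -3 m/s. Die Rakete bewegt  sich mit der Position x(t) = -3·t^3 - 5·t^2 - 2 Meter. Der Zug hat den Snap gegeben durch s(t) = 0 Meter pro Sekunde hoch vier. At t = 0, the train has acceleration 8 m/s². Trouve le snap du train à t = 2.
De l'équation du snap s(t) = 0, nous substituons t = 2 pour obtenir s = 0.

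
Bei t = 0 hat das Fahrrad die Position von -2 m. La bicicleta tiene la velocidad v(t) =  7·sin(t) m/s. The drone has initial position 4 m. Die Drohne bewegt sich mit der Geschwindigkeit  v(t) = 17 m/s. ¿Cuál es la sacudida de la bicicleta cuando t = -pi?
Debemos derivar nuestra ecuación de la velocidad v(t) = 7·sin(t) 2 veces. Tomando d/dt de v(t), encontramos a(t) = 7·cos(t). Tomando d/dt de a(t), encontramos j(t) = -7·sin(t). De la ecuación de la sacudida j(t) = -7·sin(t), sustituimos t = -pi para obtener j = 0.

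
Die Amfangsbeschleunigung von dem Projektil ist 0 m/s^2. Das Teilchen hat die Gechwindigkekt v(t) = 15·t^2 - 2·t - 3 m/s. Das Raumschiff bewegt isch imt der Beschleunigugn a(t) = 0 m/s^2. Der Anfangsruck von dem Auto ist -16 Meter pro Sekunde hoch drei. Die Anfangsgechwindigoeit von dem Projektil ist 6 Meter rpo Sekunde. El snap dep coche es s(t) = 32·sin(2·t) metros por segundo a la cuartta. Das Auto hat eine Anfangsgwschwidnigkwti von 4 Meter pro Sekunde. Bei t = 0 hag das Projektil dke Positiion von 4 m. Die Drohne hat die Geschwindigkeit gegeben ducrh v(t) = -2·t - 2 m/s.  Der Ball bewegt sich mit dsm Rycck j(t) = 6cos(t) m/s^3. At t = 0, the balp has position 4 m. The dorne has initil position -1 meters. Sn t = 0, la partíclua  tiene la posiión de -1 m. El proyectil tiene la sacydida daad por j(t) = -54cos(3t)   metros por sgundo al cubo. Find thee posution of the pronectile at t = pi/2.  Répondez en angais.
We must find the antiderivative of our jerk equation j(t) = -54·cos(3·t) 3 times. Taking ∫j(t)dt and applying a(0) = 0, we find a(t) = -18·sin(3·t). The integral of acceleration is velocity. Using v(0) = 6, we get v(t) = 6·cos(3·t). The integral of velocity, with x(0) = 4, gives position: x(t) = 2·sin(3·t) + 4. Using x(t) = 2·sin(3·t) + 4 and substituting t = pi/2, we find x = 2.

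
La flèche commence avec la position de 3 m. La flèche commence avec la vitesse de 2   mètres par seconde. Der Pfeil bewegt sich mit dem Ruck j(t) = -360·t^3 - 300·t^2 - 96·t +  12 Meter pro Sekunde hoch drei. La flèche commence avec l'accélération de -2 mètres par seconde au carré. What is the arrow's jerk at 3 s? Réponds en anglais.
We have jerk j(t) = -360·t^3 - 300·t^2 - 96·t + 12. Substituting t = 3: j(3) = -12696.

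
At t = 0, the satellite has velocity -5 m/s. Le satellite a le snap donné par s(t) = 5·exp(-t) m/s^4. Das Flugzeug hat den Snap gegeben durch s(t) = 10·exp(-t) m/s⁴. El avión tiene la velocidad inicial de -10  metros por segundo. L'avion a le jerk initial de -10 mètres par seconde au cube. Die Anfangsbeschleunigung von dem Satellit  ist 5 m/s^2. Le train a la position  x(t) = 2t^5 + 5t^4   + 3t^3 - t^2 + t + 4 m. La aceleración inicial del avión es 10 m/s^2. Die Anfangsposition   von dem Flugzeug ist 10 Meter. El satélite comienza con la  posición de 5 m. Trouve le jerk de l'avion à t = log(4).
Nous devons intégrer notre équation du snap s(t) = 10·exp(-t) 1 fois. La primitive du snap est le jerk. En utilisant j(0) = -10, nous obtenons j(t) = -10·exp(-t). Nous avons le jerk j(t) = -10·exp(-t). En substituant t = log(4): j(log(4)) = -5/2.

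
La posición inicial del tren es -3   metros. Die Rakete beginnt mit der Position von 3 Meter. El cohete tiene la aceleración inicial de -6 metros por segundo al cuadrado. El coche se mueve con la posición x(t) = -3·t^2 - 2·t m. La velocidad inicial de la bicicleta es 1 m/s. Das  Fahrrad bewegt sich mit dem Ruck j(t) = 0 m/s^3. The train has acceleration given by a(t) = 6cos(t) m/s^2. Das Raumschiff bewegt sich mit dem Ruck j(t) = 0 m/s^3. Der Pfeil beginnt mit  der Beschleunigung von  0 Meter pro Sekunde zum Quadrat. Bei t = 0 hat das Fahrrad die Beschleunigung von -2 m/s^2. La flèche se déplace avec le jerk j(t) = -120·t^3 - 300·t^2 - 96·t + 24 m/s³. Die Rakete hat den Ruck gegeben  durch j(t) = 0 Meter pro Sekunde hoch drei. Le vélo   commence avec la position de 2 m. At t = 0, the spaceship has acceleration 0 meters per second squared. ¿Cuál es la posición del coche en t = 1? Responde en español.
De la ecuación de la posición x(t) = -3·t^2 - 2·t, sustituimos t = 1 para obtener x = -5.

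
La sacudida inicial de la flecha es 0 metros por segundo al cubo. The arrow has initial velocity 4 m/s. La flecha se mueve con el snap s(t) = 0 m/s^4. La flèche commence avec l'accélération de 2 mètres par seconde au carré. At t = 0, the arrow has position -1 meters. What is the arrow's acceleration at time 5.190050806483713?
We must find the integral of our snap equation s(t) = 0 2 times. The antiderivative of snap is jerk. Using j(0) = 0, we get j(t) = 0. Taking ∫j(t)dt and applying a(0) = 2, we find a(t) = 2. From the given acceleration equation a(t) = 2, we substitute t = 5.190050806483713 to get a = 2.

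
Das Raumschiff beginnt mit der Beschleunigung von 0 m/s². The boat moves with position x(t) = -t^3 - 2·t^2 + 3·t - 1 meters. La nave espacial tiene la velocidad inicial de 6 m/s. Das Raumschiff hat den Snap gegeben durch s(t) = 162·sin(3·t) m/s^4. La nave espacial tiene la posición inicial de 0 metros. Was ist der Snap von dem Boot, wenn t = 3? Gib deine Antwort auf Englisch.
Starting from position x(t) = -t^3 - 2·t^2 + 3·t - 1, we take 4 derivatives. Differentiating position, we get velocity: v(t) = -3·t^2 - 4·t + 3. Differentiating velocity, we get acceleration: a(t) = -6·t - 4. Taking d/dt of a(t), we find j(t) = -6. The derivative of jerk gives snap: s(t) = 0. Using s(t) = 0 and substituting t = 3, we find s = 0.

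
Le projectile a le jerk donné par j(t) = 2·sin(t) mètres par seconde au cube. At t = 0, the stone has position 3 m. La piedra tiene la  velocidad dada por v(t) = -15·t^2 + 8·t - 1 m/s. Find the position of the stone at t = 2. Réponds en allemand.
Ausgehend von der Geschwindigkeit v(t) = -15·t^2 + 8·t - 1, nehmen wir 1 Stammfunktion. Das Integral von der Geschwindigkeit, mit x(0) = 3, ergibt die Position: x(t) = -5·t^3 + 4·t^2 - t + 3. Aus der Gleichung für die Position x(t) = -5·t^3 + 4·t^2 - t + 3, setzen wir t = 2 ein und erhalten x = -23.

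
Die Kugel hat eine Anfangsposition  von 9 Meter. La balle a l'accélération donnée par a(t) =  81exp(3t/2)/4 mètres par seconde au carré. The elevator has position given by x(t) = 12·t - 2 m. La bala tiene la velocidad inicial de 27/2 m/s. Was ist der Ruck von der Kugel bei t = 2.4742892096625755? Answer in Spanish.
Debemos derivar nuestra ecuación de la aceleración a(t) = 81·exp(3·t/2)/4 1 vez. Tomando d/dt de a(t), encontramos j(t) = 243·exp(3·t/2)/8. Tenemos la sacudida j(t) = 243·exp(3·t/2)/8. Sustituyendo t = 2.4742892096625755: j(2.4742892096625755) = 1242.71491912884.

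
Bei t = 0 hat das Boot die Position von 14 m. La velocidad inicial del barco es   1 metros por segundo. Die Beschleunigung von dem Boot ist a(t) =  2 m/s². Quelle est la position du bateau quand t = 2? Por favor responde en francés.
Pour résoudre ceci, nous devons prendre 2 primitives de notre équation de l'accélération a(t) = 2. La primitive de l'accélération est la vitesse. En utilisant v(0) = 1, nous obtenons v(t) = 2·t + 1. La primitive de la vitesse, avec x(0) = 14, donne la position: x(t) = t^2 + t + 14. En utilisant x(t) = t^2 + t + 14 et en substituant t = 2, nous trouvons x = 20.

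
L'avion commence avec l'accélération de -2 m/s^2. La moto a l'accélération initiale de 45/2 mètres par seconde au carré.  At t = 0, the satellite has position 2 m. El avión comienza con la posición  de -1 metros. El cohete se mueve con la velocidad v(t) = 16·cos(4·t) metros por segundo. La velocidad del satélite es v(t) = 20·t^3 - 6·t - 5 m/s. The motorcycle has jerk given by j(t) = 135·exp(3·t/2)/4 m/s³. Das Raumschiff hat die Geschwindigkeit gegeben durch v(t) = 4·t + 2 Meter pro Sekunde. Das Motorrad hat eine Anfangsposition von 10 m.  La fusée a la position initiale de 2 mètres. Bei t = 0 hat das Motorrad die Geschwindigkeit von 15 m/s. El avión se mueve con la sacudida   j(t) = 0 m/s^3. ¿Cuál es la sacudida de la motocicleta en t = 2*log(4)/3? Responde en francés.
De l'équation du jerk j(t) = 135·exp(3·t/2)/4, nous substituons t = 2*log(4)/3 pour obtenir j = 135.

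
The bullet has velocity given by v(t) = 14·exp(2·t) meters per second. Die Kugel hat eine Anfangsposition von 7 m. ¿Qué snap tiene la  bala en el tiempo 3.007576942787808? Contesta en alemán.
Wir müssen unsere Gleichung für die Geschwindigkeit v(t) = 14·exp(2·t) 3-mal ableiten. Durch Ableiten von der Geschwindigkeit erhalten wir die Beschleunigung: a(t) = 28·exp(2·t). Durch Ableiten von der Beschleunigung erhalten wir den Ruck: j(t) = 56·exp(2·t). Durch Ableiten von dem Ruck erhalten wir den Snap: s(t) = 112·exp(2·t). Mit s(t) = 112·exp(2·t) und Einsetzen von t = 3.007576942787808, finden wir s = 45873.9527551509.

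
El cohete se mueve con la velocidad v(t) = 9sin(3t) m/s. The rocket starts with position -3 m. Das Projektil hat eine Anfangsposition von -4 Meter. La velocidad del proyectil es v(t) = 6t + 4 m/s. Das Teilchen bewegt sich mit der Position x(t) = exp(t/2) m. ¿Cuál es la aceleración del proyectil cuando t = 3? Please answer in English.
To solve this, we need to take 1 derivative of our velocity equation v(t) = 6·t + 4. The derivative of velocity gives acceleration: a(t) = 6. Using a(t) = 6 and substituting t = 3, we find a = 6.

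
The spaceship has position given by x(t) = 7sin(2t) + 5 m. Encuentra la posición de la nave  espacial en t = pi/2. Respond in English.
From the given position equation x(t) = 7·sin(2·t) + 5, we substitute t = pi/2 to get x = 5.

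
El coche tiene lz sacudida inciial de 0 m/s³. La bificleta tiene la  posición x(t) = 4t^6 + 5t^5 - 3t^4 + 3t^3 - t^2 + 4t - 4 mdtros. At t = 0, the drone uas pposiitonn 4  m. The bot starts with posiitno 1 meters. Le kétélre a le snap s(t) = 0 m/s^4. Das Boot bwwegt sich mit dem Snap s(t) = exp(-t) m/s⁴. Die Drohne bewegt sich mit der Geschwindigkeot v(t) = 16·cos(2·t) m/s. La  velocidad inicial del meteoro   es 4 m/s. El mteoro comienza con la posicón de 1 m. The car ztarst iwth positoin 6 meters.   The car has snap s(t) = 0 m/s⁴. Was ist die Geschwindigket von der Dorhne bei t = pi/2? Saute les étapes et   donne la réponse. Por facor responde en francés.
À t = pi/2, v = -16.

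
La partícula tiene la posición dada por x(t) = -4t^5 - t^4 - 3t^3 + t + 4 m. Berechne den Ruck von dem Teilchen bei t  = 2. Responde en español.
Debemos derivar nuestra ecuación de la posición x(t) = -4·t^5 - t^4 - 3·t^3 + t + 4 3 veces. Derivando la posición, obtenemos la velocidad: v(t) = -20·t^4 - 4·t^3 - 9·t^2 + 1. La derivada de la velocidad da la aceleración: a(t) = -80·t^3 - 12·t^2 - 18·t. La derivada de la aceleración da la sacudida: j(t) = -240·t^2 - 24·t - 18. Usando j(t) = -240·t^2 - 24·t - 18 y sustituyendo t = 2, encontramos j = -1026.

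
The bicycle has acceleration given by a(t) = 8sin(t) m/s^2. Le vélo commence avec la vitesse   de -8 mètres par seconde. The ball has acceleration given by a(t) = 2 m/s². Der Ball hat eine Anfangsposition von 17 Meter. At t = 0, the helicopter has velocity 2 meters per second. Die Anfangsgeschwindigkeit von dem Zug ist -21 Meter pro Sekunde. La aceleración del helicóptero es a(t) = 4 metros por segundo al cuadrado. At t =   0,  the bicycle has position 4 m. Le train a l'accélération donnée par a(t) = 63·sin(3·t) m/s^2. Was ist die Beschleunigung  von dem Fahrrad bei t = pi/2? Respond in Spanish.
De la ecuación de la aceleración a(t) = 8·sin(t), sustituimos t = pi/2 para obtener a = 8.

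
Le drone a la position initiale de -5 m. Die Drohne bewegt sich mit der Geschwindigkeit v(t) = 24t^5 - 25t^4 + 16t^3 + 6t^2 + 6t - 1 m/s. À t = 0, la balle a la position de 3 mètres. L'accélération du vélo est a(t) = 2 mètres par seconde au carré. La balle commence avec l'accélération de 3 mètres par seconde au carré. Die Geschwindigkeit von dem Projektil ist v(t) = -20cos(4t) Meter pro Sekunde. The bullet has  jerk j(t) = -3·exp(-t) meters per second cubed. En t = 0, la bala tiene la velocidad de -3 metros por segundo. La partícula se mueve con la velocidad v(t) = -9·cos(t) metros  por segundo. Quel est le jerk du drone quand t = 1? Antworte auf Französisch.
Pour résoudre ceci, nous devons prendre 2 dérivées de notre équation de la vitesse v(t) = 24·t^5 - 25·t^4 + 16·t^3 + 6·t^2 + 6·t - 1. En dérivant la vitesse, nous obtenons l'accélération: a(t) = 120·t^4 - 100·t^3 + 48·t^2 + 12·t + 6. En dérivant l'accélération, nous obtenons le jerk: j(t) = 480·t^3 - 300·t^2 + 96·t + 12. En utilisant j(t) = 480·t^3 - 300·t^2 + 96·t + 12 et en substituant t = 1, nous trouvons j = 288.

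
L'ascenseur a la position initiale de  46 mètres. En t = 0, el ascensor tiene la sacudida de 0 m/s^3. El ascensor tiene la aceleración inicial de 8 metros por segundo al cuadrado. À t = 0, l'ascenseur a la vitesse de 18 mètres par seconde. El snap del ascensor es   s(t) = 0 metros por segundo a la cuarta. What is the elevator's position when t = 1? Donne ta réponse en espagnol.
Partiendo del snap s(t) = 0, tomamos 4 integrales. Integrando el snap y usando la condición inicial j(0) = 0, obtenemos j(t) = 0. La integral de la sacudida, con a(0) = 8, da la aceleración: a(t) = 8. La antiderivada de la aceleración es la velocidad. Usando v(0) = 18, obtenemos v(t) = 8·t + 18. Tomando ∫v(t)dt y aplicando x(0) = 46, encontramos x(t) = 4·t^2 + 18·t + 46. De la ecuación de la posición x(t) = 4·t^2 + 18·t + 46, sustituimos t = 1 para obtener x = 68.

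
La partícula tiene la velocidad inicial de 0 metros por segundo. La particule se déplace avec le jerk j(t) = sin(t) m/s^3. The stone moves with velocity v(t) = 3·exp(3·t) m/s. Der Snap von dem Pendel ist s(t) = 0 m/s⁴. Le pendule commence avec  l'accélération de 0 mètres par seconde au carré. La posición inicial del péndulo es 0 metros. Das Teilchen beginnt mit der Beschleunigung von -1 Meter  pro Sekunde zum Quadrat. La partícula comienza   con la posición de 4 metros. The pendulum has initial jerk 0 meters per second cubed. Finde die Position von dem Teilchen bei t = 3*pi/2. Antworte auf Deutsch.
Um dies zu lösen, müssen wir 3 Integrale unserer Gleichung für den Ruck j(t) = sin(t) finden. Mit ∫j(t)dt und Anwendung von a(0) = -1, finden wir a(t) = -cos(t). Das Integral von der Beschleunigung ist die Geschwindigkeit. Mit v(0) = 0 erhalten wir v(t) = -sin(t). Das Integral von der Geschwindigkeit, mit x(0) = 4, ergibt die Position: x(t) = cos(t) + 3. Aus der Gleichung für die Position x(t) = cos(t) + 3, setzen wir t = 3*pi/2 ein und erhalten x = 3.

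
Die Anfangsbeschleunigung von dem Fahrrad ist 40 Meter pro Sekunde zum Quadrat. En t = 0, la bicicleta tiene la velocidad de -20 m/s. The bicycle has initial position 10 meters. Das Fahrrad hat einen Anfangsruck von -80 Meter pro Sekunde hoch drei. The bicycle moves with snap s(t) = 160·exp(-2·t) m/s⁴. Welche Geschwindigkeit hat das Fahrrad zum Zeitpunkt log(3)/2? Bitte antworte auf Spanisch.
Para resolver esto, necesitamos tomar 3 antiderivadas de nuestra ecuación del snap s(t) = 160·exp(-2·t). La antiderivada del snap, con j(0) = -80, da la sacudida: j(t) = -80·exp(-2·t). Tomando ∫j(t)dt y aplicando a(0) = 40, encontramos a(t) = 40·exp(-2·t). Integrando la aceleración y usando la condición inicial v(0) = -20, obtenemos v(t) = -20·exp(-2·t). De la ecuación de la velocidad v(t) = -20·exp(-2·t), sustituimos t = log(3)/2 para obtener v = -20/3.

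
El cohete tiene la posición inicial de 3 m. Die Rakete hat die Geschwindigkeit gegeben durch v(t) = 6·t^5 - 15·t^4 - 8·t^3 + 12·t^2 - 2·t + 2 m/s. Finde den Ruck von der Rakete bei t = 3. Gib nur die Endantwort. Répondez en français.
j(3) = 1500.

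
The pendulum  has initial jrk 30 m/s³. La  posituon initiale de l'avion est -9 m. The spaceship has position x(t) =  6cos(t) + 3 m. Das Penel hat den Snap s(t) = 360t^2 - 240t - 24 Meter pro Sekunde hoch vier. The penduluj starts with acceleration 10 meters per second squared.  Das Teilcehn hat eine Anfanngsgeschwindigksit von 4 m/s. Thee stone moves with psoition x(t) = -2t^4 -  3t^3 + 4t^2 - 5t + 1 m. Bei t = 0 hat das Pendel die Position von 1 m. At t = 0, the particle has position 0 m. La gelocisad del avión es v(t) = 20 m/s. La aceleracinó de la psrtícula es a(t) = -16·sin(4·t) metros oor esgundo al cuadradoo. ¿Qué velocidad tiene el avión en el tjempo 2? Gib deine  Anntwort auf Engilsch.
Using v(t) = 20 and substituting t = 2, we find v = 20.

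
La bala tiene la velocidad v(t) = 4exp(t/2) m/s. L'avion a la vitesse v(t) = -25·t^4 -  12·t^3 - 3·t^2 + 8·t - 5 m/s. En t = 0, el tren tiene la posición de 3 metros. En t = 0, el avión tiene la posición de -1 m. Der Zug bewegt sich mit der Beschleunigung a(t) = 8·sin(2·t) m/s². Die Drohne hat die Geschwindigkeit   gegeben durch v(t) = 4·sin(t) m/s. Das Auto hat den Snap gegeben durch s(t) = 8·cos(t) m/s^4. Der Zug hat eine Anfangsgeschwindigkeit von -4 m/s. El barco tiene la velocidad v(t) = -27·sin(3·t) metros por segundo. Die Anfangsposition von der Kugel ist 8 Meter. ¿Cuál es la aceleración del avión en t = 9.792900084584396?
Partiendo de la velocidad v(t) = -25·t^4 - 12·t^3 - 3·t^2 + 8·t - 5, tomamos 1 derivada. La derivada de la velocidad da la aceleración: a(t) = -100·t^3 - 36·t^2 - 6·t + 8. De la ecuación de la aceleración a(t) = -100·t^3 - 36·t^2 - 6·t + 8, sustituimos t = 9.792900084584396 para obtener a = -97417.9749180316.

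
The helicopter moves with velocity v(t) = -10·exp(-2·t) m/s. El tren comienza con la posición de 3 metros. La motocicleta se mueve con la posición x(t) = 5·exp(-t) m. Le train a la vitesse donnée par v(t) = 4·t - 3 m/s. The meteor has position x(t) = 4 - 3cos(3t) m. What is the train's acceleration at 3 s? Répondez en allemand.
Um dies zu lösen, müssen wir 1 Ableitung unserer Gleichung für die Geschwindigkeit v(t) = 4·t - 3 nehmen. Durch Ableiten von der Geschwindigkeit erhalten wir die Beschleunigung: a(t) = 4. Mit a(t) = 4 und Einsetzen von t = 3, finden wir a = 4.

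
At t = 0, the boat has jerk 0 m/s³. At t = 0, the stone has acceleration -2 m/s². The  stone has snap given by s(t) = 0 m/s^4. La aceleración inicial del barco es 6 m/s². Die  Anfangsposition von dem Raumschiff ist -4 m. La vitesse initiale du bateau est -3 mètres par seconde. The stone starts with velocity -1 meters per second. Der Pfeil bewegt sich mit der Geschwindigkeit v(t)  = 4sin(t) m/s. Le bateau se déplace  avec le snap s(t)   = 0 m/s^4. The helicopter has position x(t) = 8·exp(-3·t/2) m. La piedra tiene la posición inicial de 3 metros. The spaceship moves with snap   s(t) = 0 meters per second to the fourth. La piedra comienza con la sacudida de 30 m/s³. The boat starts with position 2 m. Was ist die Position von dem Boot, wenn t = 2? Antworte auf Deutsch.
Wir müssen das Integral unserer Gleichung für den Snap s(t) = 0 4-mal finden. Das Integral von dem Snap, mit j(0) = 0, ergibt den Ruck: j(t) = 0. Mit ∫j(t)dt und Anwendung von a(0) = 6, finden wir a(t) = 6. Durch Integration von der Beschleunigung und Verwendung der Anfangsbedingung v(0) = -3, erhalten wir v(t) = 6·t - 3. Das Integral von der Geschwindigkeit, mit x(0) = 2, ergibt die Position: x(t) = 3·t^2 - 3·t + 2. Aus der Gleichung für die Position x(t) = 3·t^2 - 3·t + 2, setzen wir t = 2 ein und erhalten x = 8.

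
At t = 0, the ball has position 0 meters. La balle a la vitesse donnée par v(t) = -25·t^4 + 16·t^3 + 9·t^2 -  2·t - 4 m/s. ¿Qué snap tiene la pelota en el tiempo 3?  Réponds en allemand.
Wir müssen unsere Gleichung für die Geschwindigkeit v(t) = -25·t^4 + 16·t^3 + 9·t^2 - 2·t - 4 3-mal ableiten. Mit d/dt von v(t) finden wir a(t) = -100·t^3 + 48·t^2 + 18·t - 2. Mit d/dt von a(t) finden wir j(t) = -300·t^2 + 96·t + 18. Die Ableitung von dem Ruck ergibt den Snap: s(t) = 96 - 600·t. Wir haben den Snap s(t) = 96 - 600·t. Durch Einsetzen von t = 3: s(3) = -1704.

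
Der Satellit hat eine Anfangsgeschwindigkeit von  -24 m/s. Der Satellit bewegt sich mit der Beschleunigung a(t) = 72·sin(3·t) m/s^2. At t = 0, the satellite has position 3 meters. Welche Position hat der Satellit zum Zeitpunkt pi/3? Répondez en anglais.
Starting from acceleration a(t) = 72·sin(3·t), we take 2 antiderivatives. Finding the antiderivative of a(t) and using v(0) = -24: v(t) = -24·cos(3·t). The integral of velocity, with x(0) = 3, gives position: x(t) = 3 - 8·sin(3·t). Using x(t) = 3 - 8·sin(3·t) and substituting t = pi/3, we find x = 3.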